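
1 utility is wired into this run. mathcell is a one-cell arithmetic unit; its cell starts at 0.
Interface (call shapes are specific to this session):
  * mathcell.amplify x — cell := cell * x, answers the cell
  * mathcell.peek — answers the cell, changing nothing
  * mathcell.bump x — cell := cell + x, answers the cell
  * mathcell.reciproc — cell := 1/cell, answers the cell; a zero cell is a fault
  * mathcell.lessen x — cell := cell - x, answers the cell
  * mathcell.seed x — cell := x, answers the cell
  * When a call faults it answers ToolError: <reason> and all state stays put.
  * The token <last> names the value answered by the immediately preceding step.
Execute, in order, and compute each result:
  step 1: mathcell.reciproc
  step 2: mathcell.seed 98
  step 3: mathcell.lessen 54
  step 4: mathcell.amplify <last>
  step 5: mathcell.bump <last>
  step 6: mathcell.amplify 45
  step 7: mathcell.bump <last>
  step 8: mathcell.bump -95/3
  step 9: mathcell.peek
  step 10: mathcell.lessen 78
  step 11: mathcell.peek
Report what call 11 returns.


Answer: 1045111/3

Derivation:
Next I call mathcell.reciproc, and observe ToolError: reciprocal of zero.
I run mathcell.seed passing x→98, and get 98.
I try mathcell.lessen passing x→54: 44.
Next I call mathcell.amplify passing x→<last>, yielding 1936.
I use mathcell.bump passing x→<last>, — result: 3872.
I run mathcell.amplify passing x→45, and get 174240.
Invoking mathcell.bump passing x→<last>, giving 348480.
I invoke mathcell.bump passing x→-95/3, which returns 1045345/3.
I use mathcell.peek, which returns 1045345/3.
Invoking mathcell.lessen passing x→78: 1045111/3.
I use mathcell.peek, which returns 1045111/3.


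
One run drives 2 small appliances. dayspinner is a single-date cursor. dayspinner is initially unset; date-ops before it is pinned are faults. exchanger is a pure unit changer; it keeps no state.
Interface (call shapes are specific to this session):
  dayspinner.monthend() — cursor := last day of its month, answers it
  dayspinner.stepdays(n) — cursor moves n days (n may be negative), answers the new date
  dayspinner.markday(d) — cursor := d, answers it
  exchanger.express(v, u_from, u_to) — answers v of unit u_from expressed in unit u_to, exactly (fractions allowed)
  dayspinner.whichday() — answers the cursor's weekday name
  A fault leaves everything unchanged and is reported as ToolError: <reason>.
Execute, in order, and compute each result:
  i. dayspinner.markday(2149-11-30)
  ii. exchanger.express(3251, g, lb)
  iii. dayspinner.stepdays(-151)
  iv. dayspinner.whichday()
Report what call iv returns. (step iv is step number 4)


Answer: Wednesday

Derivation:
Act: dayspinner.markday[d='2149-11-30']
Obs: 2149-11-30
Act: exchanger.express[v='3251'; u_from='g'; u_to='lb']
Obs: 325100000/45359237
Act: dayspinner.stepdays[n='-151']
Obs: 2149-07-02
Act: dayspinner.whichday[]
Obs: Wednesday


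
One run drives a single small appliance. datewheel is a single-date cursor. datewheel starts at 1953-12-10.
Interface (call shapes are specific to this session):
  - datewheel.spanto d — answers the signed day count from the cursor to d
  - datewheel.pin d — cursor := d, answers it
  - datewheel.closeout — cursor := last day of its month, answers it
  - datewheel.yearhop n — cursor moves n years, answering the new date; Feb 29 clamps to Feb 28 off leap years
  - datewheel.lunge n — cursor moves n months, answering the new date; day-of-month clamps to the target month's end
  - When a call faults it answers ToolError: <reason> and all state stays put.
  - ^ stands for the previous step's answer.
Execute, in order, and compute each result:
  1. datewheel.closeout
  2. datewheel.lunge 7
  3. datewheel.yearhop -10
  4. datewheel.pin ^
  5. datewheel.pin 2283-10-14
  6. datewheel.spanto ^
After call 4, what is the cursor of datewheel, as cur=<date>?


% 1. datewheel.closeout() == 1953-12-31
% 2. datewheel.lunge(n: 7) == 1954-07-31
% 3. datewheel.yearhop(n: -10) == 1944-07-31
% 4. datewheel.pin(d: ^) == 1944-07-31
% 5. datewheel.pin(d: 2283-10-14) == 2283-10-14
% 6. datewheel.spanto(d: ^) == 0

Answer: cur=1944-07-31


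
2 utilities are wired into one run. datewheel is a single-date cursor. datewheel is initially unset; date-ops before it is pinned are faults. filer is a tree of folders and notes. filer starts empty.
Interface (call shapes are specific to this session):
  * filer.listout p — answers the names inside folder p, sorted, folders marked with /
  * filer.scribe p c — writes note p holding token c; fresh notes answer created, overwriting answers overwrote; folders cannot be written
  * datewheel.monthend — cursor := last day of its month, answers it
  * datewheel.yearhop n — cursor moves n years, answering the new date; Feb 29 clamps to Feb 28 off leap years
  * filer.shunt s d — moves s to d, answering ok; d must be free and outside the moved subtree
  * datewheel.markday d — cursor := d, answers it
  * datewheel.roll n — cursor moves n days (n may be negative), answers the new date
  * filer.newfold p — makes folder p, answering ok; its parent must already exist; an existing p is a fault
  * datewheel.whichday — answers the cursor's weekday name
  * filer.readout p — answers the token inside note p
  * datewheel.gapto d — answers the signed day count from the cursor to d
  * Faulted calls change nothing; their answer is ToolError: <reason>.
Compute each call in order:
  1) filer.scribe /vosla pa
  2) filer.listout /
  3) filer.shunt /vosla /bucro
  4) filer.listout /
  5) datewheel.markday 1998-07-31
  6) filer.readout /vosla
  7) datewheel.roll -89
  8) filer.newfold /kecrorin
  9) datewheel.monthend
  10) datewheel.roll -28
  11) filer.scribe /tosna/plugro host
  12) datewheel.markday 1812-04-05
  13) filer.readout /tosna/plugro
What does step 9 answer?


Answer: 1998-05-31

Derivation:
$ filer.scribe p=/vosla c=pa
= created
$ filer.listout p=/
= [vosla]
$ filer.shunt s=/vosla d=/bucro
= ok
$ filer.listout p=/
= [bucro]
$ datewheel.markday d=1998-07-31
= 1998-07-31
$ filer.readout p=/vosla
= ToolError: not found
$ datewheel.roll n=-89
= 1998-05-03
$ filer.newfold p=/kecrorin
= ok
$ datewheel.monthend
= 1998-05-31
$ datewheel.roll n=-28
= 1998-05-03
$ filer.scribe p=/tosna/plugro c=host
= ToolError: no parent
$ datewheel.markday d=1812-04-05
= 1812-04-05
$ filer.readout p=/tosna/plugro
= ToolError: not found


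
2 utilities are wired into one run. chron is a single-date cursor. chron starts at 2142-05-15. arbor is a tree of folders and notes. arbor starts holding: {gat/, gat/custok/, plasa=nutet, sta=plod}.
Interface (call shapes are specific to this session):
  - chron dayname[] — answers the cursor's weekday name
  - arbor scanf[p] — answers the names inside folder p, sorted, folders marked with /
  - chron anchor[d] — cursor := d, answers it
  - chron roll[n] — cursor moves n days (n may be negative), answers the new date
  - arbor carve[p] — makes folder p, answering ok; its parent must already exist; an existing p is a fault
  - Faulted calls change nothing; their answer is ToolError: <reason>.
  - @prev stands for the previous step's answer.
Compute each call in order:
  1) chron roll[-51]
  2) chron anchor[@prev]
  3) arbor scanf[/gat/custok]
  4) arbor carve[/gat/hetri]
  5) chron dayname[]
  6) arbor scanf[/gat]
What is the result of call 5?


Answer: Sunday

Derivation:
==> chron roll(n: -51)
<== 2142-03-25
==> chron anchor(d: @prev)
<== 2142-03-25
==> arbor scanf(p: /gat/custok)
<== []
==> arbor carve(p: /gat/hetri)
<== ok
==> chron dayname()
<== Sunday
==> arbor scanf(p: /gat)
<== [custok/, hetri/]


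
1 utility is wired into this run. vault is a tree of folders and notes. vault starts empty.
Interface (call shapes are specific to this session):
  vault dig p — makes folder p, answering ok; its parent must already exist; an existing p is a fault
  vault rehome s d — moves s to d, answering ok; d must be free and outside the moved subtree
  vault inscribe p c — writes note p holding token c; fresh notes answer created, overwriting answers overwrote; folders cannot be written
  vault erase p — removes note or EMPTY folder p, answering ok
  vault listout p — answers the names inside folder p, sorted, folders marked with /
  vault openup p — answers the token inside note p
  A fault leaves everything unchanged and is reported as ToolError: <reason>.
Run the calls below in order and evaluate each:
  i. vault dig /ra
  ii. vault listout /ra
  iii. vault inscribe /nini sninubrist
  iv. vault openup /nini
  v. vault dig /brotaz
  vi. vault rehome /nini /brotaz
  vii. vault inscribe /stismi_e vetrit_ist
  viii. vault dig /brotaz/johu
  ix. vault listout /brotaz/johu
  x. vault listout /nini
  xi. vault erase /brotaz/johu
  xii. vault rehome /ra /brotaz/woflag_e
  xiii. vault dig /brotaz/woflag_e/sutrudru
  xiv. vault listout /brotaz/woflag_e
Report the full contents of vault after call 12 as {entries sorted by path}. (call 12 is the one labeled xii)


Answer: {brotaz/, brotaz/woflag_e/, nini=sninubrist, stismi_e=vetrit_ist}

Derivation:
→ vault dig(p→/ra)
← ok
→ vault listout(p→/ra)
← []
→ vault inscribe(p→/nini, c→sninubrist)
← created
→ vault openup(p→/nini)
← sninubrist
→ vault dig(p→/brotaz)
← ok
→ vault rehome(s→/nini, d→/brotaz)
← ToolError: exists
→ vault inscribe(p→/stismi_e, c→vetrit_ist)
← created
→ vault dig(p→/brotaz/johu)
← ok
→ vault listout(p→/brotaz/johu)
← []
→ vault listout(p→/nini)
← ToolError: not a directory
→ vault erase(p→/brotaz/johu)
← ok
→ vault rehome(s→/ra, d→/brotaz/woflag_e)
← ok
→ vault dig(p→/brotaz/woflag_e/sutrudru)
← ok
→ vault listout(p→/brotaz/woflag_e)
← [sutrudru/]


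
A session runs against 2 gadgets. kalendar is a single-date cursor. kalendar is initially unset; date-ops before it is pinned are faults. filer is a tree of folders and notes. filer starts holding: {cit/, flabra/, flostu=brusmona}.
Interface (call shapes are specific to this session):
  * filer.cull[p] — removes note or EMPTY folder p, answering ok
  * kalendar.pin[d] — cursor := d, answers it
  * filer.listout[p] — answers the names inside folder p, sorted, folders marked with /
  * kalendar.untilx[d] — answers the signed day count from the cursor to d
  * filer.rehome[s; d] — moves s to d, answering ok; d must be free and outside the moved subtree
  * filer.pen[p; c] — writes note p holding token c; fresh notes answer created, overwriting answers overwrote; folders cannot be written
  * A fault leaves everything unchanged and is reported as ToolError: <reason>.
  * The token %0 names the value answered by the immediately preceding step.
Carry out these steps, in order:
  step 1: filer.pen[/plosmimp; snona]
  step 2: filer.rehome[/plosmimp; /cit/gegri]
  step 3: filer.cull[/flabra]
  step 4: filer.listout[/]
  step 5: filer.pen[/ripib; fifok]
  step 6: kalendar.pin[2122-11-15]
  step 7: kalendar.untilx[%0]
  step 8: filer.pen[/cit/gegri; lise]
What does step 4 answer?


Answer: [cit/, flostu]

Derivation:
→ pen(p='/plosmimp', c='snona')
← created
→ rehome(s='/plosmimp', d='/cit/gegri')
← ok
→ cull(p='/flabra')
← ok
→ listout(p='/')
← [cit/, flostu]
→ pen(p='/ripib', c='fifok')
← created
→ pin(d='2122-11-15')
← 2122-11-15
→ untilx(d='%0')
← 0
→ pen(p='/cit/gegri', c='lise')
← overwrote


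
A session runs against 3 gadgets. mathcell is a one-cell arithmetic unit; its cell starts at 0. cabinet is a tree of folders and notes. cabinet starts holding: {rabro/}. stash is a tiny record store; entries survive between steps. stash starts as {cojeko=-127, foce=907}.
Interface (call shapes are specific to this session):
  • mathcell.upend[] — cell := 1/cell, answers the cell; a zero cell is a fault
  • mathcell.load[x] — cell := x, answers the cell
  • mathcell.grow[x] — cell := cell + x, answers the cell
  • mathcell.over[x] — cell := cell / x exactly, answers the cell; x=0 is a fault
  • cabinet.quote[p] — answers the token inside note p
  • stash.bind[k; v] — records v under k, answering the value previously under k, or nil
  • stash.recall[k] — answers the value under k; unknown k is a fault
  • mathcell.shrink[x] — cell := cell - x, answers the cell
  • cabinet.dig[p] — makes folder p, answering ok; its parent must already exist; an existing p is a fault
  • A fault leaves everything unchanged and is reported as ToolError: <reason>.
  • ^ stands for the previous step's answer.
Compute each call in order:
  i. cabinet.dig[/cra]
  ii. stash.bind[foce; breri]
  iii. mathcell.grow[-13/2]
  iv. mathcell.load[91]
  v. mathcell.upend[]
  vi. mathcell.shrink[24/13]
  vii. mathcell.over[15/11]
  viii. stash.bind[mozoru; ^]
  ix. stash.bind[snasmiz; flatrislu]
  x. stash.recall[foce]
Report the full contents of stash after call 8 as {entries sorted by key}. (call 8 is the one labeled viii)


// 1. dig(p→/cra) == ok
// 2. bind(k→foce, v→breri) == 907
// 3. grow(x→-13/2) == -13/2
// 4. load(x→91) == 91
// 5. upend() == 1/91
// 6. shrink(x→24/13) == -167/91
// 7. over(x→15/11) == -1837/1365
// 8. bind(k→mozoru, v→^) == nil
// 9. bind(k→snasmiz, v→flatrislu) == nil
// 10. recall(k→foce) == breri

Answer: {cojeko=-127, foce=breri, mozoru=-1837/1365}


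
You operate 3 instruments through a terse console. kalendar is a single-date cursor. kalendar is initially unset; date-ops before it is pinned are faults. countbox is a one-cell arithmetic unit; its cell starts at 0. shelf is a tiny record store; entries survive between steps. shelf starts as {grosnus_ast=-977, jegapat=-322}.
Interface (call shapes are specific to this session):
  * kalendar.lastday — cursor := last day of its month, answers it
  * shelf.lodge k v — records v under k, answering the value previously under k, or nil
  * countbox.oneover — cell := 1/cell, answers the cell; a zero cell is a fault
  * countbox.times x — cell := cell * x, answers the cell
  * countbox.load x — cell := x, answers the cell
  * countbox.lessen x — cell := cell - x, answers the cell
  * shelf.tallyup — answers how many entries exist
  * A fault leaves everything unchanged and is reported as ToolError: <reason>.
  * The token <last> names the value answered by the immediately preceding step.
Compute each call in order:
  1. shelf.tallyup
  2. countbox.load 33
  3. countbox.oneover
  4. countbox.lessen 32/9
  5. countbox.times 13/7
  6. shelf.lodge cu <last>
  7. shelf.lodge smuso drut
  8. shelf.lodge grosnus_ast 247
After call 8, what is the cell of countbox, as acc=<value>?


// 1. shelf.tallyup() : 2
// 2. countbox.load(x: 33) : 33
// 3. countbox.oneover() : 1/33
// 4. countbox.lessen(x: 32/9) : -349/99
// 5. countbox.times(x: 13/7) : -4537/693
// 6. shelf.lodge(k: cu, v: <last>) : nil
// 7. shelf.lodge(k: smuso, v: drut) : nil
// 8. shelf.lodge(k: grosnus_ast, v: 247) : -977

Answer: acc=-4537/693


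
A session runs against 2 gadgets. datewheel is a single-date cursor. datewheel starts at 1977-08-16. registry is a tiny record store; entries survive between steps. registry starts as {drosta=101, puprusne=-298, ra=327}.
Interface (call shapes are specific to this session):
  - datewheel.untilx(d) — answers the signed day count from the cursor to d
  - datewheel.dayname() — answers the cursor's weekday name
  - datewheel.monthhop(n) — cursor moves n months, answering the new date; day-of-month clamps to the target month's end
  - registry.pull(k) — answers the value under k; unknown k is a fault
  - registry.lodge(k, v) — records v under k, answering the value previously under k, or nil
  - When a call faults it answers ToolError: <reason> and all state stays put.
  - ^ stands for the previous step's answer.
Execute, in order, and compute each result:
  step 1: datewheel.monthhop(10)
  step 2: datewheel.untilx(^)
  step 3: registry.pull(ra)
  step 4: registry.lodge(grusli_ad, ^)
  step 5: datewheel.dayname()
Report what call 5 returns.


Answer: Friday

Derivation:
I use monthhop using n→10, giving 1978-06-16.
Using untilx using d→^, → 0.
I call pull using k→ra, which returns 327.
I call lodge using k→grusli_ad, v→^, which returns nil.
Using dayname(), yielding Friday.


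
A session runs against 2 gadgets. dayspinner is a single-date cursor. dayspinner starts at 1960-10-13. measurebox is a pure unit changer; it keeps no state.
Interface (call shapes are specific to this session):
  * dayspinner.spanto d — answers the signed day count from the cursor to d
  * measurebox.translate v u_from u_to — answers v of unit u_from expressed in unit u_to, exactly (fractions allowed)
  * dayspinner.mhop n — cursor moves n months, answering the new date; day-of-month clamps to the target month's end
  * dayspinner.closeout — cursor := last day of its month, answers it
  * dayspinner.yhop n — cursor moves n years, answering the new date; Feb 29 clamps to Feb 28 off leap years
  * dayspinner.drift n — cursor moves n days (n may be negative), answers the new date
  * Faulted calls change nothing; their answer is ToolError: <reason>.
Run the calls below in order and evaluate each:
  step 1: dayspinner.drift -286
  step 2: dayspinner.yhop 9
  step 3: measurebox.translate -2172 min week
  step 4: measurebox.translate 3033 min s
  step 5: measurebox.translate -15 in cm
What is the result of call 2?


Answer: 1969-01-01

Derivation:
! dayspinner.drift(n='-286') == 1960-01-01
! dayspinner.yhop(n='9') == 1969-01-01
! measurebox.translate(v='-2172', u_from='min', u_to='week') == -181/840
! measurebox.translate(v='3033', u_from='min', u_to='s') == 181980
! measurebox.translate(v='-15', u_from='in', u_to='cm') == -381/10


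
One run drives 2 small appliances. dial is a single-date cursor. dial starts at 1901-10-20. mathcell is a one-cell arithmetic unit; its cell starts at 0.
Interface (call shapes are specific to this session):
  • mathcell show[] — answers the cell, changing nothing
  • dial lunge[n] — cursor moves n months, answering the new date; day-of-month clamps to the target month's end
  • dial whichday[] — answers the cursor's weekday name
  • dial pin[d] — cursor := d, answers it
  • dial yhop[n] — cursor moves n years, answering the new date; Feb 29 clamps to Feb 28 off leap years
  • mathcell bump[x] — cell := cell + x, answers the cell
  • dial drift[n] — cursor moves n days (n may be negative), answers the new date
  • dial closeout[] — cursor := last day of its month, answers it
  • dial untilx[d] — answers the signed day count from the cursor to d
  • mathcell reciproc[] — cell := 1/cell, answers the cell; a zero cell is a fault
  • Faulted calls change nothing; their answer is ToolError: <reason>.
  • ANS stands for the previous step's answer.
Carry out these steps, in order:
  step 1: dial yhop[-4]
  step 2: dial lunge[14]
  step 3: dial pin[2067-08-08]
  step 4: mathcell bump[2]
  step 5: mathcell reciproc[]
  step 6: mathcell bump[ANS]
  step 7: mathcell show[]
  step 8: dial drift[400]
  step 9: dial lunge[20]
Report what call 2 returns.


Answer: 1898-12-20

Derivation:
I use dial yhop with n: -4: 1897-10-20.
Now I run dial lunge with n: 14, and observe 1898-12-20.
Now I run dial pin with d: 2067-08-08: 2067-08-08.
I invoke mathcell bump with x: 2, giving 2.
Next I call mathcell reciproc, → 1/2.
Using mathcell bump with x: ANS, giving 1.
I use mathcell show(), → 1.
Calling dial drift with n: 400, which returns 2068-09-11.
Invoking dial lunge with n: 20, and get 2070-05-11.


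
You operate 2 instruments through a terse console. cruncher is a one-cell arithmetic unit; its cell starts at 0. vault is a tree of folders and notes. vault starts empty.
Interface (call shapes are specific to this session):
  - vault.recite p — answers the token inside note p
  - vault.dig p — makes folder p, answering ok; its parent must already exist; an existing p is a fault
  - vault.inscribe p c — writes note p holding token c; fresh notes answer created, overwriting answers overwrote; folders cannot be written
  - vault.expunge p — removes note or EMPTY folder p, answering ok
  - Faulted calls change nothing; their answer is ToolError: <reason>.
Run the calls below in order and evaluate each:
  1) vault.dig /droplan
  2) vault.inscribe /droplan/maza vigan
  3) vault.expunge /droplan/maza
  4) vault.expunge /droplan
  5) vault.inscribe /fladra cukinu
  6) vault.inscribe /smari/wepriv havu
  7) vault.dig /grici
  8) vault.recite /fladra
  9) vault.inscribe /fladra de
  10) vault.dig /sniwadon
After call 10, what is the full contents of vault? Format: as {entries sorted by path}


// 1. vault.dig(p→/droplan) ~> ok
// 2. vault.inscribe(p→/droplan/maza, c→vigan) ~> created
// 3. vault.expunge(p→/droplan/maza) ~> ok
// 4. vault.expunge(p→/droplan) ~> ok
// 5. vault.inscribe(p→/fladra, c→cukinu) ~> created
// 6. vault.inscribe(p→/smari/wepriv, c→havu) ~> ToolError: no parent
// 7. vault.dig(p→/grici) ~> ok
// 8. vault.recite(p→/fladra) ~> cukinu
// 9. vault.inscribe(p→/fladra, c→de) ~> overwrote
// 10. vault.dig(p→/sniwadon) ~> ok

Answer: {fladra=de, grici/, sniwadon/}


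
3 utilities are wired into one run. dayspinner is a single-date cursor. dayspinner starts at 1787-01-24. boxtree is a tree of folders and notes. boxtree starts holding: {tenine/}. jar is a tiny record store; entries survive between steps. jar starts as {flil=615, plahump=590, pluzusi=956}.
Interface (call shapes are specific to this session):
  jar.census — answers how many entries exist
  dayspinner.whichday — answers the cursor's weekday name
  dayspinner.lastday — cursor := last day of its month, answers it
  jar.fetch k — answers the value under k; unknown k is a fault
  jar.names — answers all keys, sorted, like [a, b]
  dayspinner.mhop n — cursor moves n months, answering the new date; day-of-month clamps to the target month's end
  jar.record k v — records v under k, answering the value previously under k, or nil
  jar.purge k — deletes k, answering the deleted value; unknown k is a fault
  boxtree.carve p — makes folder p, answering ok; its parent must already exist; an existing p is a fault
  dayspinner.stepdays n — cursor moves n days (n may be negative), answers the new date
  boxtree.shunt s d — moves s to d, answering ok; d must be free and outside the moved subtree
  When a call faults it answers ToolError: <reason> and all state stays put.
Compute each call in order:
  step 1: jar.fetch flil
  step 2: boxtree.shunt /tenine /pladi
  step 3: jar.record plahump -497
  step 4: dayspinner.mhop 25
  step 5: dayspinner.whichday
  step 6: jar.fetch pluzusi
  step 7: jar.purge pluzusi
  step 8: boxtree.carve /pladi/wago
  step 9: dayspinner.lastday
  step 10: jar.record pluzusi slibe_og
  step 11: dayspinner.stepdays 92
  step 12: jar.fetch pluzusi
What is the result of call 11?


-- 1. jar.fetch(k='flil') -> 615
-- 2. boxtree.shunt(s='/tenine', d='/pladi') -> ok
-- 3. jar.record(k='plahump', v='-497') -> 590
-- 4. dayspinner.mhop(n='25') -> 1789-02-24
-- 5. dayspinner.whichday() -> Tuesday
-- 6. jar.fetch(k='pluzusi') -> 956
-- 7. jar.purge(k='pluzusi') -> 956
-- 8. boxtree.carve(p='/pladi/wago') -> ok
-- 9. dayspinner.lastday() -> 1789-02-28
-- 10. jar.record(k='pluzusi', v='slibe_og') -> nil
-- 11. dayspinner.stepdays(n='92') -> 1789-05-31
-- 12. jar.fetch(k='pluzusi') -> slibe_og

Answer: 1789-05-31


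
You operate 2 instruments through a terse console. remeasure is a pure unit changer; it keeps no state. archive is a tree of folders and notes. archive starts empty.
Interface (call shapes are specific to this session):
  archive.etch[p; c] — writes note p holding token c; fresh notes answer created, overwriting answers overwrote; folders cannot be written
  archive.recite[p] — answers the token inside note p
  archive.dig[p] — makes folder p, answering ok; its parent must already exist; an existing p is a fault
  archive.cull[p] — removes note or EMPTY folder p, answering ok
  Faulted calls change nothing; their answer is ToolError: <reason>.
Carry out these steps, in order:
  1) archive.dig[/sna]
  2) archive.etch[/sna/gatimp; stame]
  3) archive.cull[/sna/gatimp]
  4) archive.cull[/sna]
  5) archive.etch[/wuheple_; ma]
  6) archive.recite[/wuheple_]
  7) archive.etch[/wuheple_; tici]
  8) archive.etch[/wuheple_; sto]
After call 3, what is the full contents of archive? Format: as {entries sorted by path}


-> archive.dig(/sna)
<- ok
-> archive.etch(/sna/gatimp, stame)
<- created
-> archive.cull(/sna/gatimp)
<- ok
-> archive.cull(/sna)
<- ok
-> archive.etch(/wuheple_, ma)
<- created
-> archive.recite(/wuheple_)
<- ma
-> archive.etch(/wuheple_, tici)
<- overwrote
-> archive.etch(/wuheple_, sto)
<- overwrote

Answer: {sna/}


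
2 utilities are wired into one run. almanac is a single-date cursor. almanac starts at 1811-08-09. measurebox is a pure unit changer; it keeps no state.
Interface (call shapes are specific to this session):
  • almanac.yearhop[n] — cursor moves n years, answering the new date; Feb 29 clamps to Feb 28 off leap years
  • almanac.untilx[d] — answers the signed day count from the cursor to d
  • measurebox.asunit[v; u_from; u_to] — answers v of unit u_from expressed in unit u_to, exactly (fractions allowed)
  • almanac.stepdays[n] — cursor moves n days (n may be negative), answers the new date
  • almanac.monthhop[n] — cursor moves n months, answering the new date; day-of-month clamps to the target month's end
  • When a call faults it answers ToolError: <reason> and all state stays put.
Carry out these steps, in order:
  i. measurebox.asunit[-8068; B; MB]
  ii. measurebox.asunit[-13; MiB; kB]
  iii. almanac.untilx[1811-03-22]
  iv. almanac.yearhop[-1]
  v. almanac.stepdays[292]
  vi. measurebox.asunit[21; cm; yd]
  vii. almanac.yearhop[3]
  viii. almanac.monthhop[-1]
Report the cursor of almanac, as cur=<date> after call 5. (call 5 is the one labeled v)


% measurebox.asunit v→-8068 u_from→B u_to→MB
= -2017/250000
% measurebox.asunit v→-13 u_from→MiB u_to→kB
= -1703936/125
% almanac.untilx d→1811-03-22
= -140
% almanac.yearhop n→-1
= 1810-08-09
% almanac.stepdays n→292
= 1811-05-28
% measurebox.asunit v→21 u_from→cm u_to→yd
= 175/762
% almanac.yearhop n→3
= 1814-05-28
% almanac.monthhop n→-1
= 1814-04-28

Answer: cur=1811-05-28


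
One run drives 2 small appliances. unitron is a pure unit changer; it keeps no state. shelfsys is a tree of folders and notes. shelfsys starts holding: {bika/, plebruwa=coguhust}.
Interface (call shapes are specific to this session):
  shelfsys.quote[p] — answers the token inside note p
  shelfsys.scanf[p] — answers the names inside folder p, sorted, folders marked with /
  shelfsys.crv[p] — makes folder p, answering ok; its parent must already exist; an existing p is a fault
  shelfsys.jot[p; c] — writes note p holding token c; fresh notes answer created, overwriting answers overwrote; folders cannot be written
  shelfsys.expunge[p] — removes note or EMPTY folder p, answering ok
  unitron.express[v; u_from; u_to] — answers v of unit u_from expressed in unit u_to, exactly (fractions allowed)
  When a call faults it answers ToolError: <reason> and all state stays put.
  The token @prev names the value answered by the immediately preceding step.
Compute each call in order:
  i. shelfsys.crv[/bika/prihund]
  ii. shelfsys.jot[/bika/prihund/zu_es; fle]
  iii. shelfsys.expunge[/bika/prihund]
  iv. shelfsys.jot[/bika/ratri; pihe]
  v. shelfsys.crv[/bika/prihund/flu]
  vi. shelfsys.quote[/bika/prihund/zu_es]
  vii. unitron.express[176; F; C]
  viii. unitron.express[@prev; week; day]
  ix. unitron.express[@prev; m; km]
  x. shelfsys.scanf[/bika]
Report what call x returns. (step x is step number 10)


Answer: [prihund/, ratri]

Derivation:
Step: crv[p: /bika/prihund]
Result: ok
Step: jot[p: /bika/prihund/zu_es; c: fle]
Result: created
Step: expunge[p: /bika/prihund]
Result: ToolError: not empty
Step: jot[p: /bika/ratri; c: pihe]
Result: created
Step: crv[p: /bika/prihund/flu]
Result: ok
Step: quote[p: /bika/prihund/zu_es]
Result: fle
Step: express[v: 176; u_from: F; u_to: C]
Result: 80
Step: express[v: @prev; u_from: week; u_to: day]
Result: 560
Step: express[v: @prev; u_from: m; u_to: km]
Result: 14/25
Step: scanf[p: /bika]
Result: [prihund/, ratri]


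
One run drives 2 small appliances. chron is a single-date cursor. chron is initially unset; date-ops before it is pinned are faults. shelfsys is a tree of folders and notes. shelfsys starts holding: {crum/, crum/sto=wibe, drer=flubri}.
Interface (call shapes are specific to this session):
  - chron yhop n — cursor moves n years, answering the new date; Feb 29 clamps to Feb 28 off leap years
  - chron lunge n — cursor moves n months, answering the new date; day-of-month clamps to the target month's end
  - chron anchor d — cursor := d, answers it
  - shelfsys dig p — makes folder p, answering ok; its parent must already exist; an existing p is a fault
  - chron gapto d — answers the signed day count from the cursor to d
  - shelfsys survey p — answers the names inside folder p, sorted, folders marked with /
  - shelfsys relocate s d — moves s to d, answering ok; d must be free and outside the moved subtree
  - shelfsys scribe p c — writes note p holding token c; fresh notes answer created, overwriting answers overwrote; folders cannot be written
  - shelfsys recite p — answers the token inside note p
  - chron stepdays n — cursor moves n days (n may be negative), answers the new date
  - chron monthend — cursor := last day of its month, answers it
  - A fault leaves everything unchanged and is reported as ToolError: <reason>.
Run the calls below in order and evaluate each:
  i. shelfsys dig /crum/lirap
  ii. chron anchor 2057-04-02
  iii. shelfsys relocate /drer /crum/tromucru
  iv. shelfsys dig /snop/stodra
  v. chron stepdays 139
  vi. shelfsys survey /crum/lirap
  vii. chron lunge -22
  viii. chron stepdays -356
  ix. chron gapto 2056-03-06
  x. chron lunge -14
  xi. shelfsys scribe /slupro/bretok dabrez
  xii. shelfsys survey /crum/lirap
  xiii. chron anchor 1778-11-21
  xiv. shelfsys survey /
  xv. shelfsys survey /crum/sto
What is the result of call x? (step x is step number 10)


I use shelfsys dig using p: /crum/lirap: ok.
Now I run chron anchor using d: 2057-04-02, and get 2057-04-02.
I run shelfsys relocate using s: /drer, d: /crum/tromucru: ok.
Calling shelfsys dig using p: /snop/stodra: ToolError: no parent.
Next I call chron stepdays using n: 139, — result: 2057-08-19.
I try shelfsys survey using p: /crum/lirap, yielding [].
Now I run chron lunge using n: -22, giving 2055-10-19.
Then chron stepdays using n: -356: 2054-10-28.
Using chron gapto using d: 2056-03-06, yielding 495.
I try chron lunge using n: -14, yielding 2053-08-28.
Then shelfsys scribe using p: /slupro/bretok, c: dabrez, giving ToolError: no parent.
I try shelfsys survey using p: /crum/lirap, which returns [].
Next I call chron anchor using d: 1778-11-21, which returns 1778-11-21.
Using shelfsys survey using p: /, which returns [crum/].
Using shelfsys survey using p: /crum/sto, — result: ToolError: not a directory.

Answer: 2053-08-28


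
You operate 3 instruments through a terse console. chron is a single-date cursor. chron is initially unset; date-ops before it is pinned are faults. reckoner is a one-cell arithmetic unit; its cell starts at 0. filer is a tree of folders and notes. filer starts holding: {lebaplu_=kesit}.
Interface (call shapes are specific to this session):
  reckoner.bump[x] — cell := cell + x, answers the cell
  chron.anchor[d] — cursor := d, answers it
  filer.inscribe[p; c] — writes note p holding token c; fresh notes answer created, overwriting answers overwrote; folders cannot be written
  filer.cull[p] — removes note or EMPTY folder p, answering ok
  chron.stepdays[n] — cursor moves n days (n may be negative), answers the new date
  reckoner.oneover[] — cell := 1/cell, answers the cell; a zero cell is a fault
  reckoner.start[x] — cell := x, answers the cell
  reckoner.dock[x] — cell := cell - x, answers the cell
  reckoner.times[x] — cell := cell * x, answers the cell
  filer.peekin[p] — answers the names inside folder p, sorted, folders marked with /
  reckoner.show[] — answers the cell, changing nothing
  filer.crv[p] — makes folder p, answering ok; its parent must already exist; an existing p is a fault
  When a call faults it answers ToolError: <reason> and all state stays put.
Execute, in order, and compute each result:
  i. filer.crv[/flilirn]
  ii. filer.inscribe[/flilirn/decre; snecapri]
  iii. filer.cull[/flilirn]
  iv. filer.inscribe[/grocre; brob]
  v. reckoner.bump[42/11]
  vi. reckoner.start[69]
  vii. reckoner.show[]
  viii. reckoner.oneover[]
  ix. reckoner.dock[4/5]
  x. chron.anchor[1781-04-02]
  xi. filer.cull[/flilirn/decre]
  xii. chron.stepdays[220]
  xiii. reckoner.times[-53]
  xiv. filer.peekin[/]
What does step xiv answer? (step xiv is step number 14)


Answer: [flilirn/, grocre, lebaplu_]

Derivation:
==> filer.crv(p: /flilirn)
<== ok
==> filer.inscribe(p: /flilirn/decre, c: snecapri)
<== created
==> filer.cull(p: /flilirn)
<== ToolError: not empty
==> filer.inscribe(p: /grocre, c: brob)
<== created
==> reckoner.bump(x: 42/11)
<== 42/11
==> reckoner.start(x: 69)
<== 69
==> reckoner.show()
<== 69
==> reckoner.oneover()
<== 1/69
==> reckoner.dock(x: 4/5)
<== -271/345
==> chron.anchor(d: 1781-04-02)
<== 1781-04-02
==> filer.cull(p: /flilirn/decre)
<== ok
==> chron.stepdays(n: 220)
<== 1781-11-08
==> reckoner.times(x: -53)
<== 14363/345
==> filer.peekin(p: /)
<== [flilirn/, grocre, lebaplu_]


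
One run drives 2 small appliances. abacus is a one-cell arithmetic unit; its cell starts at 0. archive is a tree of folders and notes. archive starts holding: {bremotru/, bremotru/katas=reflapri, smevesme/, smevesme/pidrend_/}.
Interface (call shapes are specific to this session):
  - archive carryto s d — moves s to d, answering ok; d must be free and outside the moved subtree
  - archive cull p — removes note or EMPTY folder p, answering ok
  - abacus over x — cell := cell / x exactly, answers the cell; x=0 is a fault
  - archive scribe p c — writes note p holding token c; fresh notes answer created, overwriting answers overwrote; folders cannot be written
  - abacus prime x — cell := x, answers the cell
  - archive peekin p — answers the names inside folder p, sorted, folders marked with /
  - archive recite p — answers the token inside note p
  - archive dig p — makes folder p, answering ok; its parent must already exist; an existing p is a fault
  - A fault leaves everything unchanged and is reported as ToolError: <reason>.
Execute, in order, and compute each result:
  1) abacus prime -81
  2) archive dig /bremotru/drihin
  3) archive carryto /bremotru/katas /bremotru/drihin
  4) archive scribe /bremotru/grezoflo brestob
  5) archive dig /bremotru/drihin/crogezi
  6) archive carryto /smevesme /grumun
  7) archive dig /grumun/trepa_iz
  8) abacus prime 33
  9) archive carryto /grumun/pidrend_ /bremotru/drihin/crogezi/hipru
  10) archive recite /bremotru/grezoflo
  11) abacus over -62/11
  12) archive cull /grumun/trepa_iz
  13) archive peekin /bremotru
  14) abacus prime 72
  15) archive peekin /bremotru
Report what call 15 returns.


Next I call abacus prime passing -81, and get -81.
I invoke archive dig passing /bremotru/drihin, giving ok.
Calling archive carryto passing /bremotru/katas, /bremotru/drihin, → ToolError: exists.
Invoking archive scribe passing /bremotru/grezoflo, brestob: created.
I try archive dig passing /bremotru/drihin/crogezi: ok.
I call archive carryto passing /smevesme, /grumun: ok.
Now I run archive dig passing /grumun/trepa_iz, giving ok.
I try abacus prime passing 33, and get 33.
Using archive carryto passing /grumun/pidrend_, /bremotru/drihin/crogezi/hipru, and get ok.
Then archive recite passing /bremotru/grezoflo, yielding brestob.
Using abacus over passing -62/11, giving -363/62.
I try archive cull passing /grumun/trepa_iz, and get ok.
Now I run archive peekin passing /bremotru, yielding [drihin/, grezoflo, katas].
Now I run abacus prime passing 72, giving 72.
Then archive peekin passing /bremotru, and observe [drihin/, grezoflo, katas].

Answer: [drihin/, grezoflo, katas]


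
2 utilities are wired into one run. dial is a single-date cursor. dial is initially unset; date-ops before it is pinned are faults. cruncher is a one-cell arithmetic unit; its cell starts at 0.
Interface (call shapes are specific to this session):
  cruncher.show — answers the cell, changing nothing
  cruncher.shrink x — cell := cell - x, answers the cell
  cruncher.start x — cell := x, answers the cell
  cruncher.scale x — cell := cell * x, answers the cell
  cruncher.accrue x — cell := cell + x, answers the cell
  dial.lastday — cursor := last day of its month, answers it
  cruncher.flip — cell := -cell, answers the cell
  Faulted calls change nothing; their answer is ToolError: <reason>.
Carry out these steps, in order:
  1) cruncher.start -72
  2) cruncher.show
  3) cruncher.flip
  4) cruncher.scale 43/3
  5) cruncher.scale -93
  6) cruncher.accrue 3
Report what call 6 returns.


Answer: -95973

Derivation:
CALL cruncher.start[x→-72]
RET  -72
CALL cruncher.show[]
RET  -72
CALL cruncher.flip[]
RET  72
CALL cruncher.scale[x→43/3]
RET  1032
CALL cruncher.scale[x→-93]
RET  -95976
CALL cruncher.accrue[x→3]
RET  -95973


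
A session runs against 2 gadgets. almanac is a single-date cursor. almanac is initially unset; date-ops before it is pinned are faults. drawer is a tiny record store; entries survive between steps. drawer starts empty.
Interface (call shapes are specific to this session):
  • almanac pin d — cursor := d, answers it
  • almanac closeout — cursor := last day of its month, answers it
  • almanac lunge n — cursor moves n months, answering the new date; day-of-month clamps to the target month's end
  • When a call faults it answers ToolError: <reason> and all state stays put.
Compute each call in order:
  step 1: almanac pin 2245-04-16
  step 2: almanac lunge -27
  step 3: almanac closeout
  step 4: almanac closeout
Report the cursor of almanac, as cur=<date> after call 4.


Answer: cur=2243-01-31

Derivation:
Act: almanac pin[d='2245-04-16']
Obs: 2245-04-16
Act: almanac lunge[n='-27']
Obs: 2243-01-16
Act: almanac closeout[]
Obs: 2243-01-31
Act: almanac closeout[]
Obs: 2243-01-31


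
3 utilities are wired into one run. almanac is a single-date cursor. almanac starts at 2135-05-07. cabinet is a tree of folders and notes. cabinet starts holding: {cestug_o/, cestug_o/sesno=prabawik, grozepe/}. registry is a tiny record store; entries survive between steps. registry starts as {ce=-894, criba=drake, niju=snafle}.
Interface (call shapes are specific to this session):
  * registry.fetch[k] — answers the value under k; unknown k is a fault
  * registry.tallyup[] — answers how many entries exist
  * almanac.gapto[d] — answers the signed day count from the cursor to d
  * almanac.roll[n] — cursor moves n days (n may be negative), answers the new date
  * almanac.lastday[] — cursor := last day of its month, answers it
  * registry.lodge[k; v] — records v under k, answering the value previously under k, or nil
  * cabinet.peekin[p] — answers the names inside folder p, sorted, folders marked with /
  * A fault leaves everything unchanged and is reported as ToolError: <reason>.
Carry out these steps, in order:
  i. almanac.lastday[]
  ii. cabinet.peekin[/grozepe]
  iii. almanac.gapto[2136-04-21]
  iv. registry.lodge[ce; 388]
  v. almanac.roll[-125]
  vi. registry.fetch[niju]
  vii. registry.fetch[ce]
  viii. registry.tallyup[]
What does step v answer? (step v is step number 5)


>>> lastday
= 2135-05-31
>>> peekin p='/grozepe'
= []
>>> gapto d='2136-04-21'
= 326
>>> lodge k='ce' v='388'
= -894
>>> roll n='-125'
= 2135-01-26
>>> fetch k='niju'
= snafle
>>> fetch k='ce'
= 388
>>> tallyup
= 3

Answer: 2135-01-26


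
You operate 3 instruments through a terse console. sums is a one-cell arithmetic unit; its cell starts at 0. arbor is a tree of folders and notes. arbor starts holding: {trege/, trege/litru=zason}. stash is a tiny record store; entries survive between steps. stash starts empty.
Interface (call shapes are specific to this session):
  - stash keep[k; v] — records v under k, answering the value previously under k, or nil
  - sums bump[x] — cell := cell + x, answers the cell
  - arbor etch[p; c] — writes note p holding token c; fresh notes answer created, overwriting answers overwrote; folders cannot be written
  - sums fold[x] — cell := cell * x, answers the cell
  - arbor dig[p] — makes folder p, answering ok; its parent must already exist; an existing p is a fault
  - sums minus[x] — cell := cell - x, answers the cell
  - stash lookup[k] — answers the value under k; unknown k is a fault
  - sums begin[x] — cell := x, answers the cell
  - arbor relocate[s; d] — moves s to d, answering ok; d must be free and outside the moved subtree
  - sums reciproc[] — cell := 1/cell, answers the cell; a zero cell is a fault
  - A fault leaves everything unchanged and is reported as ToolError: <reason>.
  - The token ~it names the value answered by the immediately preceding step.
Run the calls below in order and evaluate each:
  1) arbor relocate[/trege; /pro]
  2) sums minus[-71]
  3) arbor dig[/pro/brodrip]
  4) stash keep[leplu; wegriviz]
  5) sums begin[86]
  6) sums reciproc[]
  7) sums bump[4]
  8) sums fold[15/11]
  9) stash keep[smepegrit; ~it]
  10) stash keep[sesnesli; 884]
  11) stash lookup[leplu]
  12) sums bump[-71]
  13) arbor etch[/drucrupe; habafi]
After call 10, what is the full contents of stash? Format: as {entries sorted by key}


Answer: {leplu=wegriviz, sesnesli=884, smepegrit=5175/946}

Derivation:
Act: arbor relocate[s: /trege; d: /pro]
Obs: ok
Act: sums minus[x: -71]
Obs: 71
Act: arbor dig[p: /pro/brodrip]
Obs: ok
Act: stash keep[k: leplu; v: wegriviz]
Obs: nil
Act: sums begin[x: 86]
Obs: 86
Act: sums reciproc[]
Obs: 1/86
Act: sums bump[x: 4]
Obs: 345/86
Act: sums fold[x: 15/11]
Obs: 5175/946
Act: stash keep[k: smepegrit; v: ~it]
Obs: nil
Act: stash keep[k: sesnesli; v: 884]
Obs: nil
Act: stash lookup[k: leplu]
Obs: wegriviz
Act: sums bump[x: -71]
Obs: -61991/946
Act: arbor etch[p: /drucrupe; c: habafi]
Obs: created
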